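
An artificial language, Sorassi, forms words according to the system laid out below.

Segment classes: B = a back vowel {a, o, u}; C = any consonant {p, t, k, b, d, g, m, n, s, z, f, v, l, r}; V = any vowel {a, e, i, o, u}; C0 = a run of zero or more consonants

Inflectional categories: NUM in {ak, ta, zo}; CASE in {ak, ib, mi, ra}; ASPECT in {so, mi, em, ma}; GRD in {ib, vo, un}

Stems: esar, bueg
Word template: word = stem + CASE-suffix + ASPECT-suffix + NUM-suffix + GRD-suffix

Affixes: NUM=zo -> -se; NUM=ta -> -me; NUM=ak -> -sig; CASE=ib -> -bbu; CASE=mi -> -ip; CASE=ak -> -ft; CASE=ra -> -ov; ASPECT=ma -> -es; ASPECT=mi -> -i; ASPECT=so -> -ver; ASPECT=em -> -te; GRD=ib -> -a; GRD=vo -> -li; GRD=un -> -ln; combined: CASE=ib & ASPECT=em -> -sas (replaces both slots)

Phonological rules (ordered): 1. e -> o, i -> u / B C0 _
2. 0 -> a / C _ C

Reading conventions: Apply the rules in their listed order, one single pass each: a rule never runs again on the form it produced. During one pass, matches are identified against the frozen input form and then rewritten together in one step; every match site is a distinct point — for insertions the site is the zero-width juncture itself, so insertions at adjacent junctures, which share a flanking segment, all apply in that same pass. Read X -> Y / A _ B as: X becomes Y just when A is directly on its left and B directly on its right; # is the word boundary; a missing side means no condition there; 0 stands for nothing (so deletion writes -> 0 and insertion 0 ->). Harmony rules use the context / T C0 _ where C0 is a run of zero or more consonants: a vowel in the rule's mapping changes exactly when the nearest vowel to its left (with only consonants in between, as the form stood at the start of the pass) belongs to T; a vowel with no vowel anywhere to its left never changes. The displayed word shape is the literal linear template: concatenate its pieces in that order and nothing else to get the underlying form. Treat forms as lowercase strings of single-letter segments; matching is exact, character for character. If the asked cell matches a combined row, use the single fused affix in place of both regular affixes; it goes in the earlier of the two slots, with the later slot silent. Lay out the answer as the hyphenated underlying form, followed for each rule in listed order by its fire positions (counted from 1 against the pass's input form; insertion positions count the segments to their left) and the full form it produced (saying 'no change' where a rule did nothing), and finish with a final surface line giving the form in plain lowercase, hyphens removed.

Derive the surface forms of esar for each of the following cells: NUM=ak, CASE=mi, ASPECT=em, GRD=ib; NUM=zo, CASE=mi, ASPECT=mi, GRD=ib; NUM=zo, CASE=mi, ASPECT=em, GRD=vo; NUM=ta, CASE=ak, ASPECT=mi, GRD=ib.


cell NUM=ak, CASE=mi, ASPECT=em, GRD=ib:
underlying: esar-ip-te-sig-a
1. e -> o, i -> u / B C0 _: fires at position(s) 5: esaruptesiga
2. 0 -> a / C _ C: inserts after position(s) 6: esarupatesiga
surface: esarupatesiga

cell NUM=zo, CASE=mi, ASPECT=mi, GRD=ib:
underlying: esar-ip-i-se-a
1. e -> o, i -> u / B C0 _: fires at position(s) 5: esarupisea
2. 0 -> a / C _ C: no change
surface: esarupisea

cell NUM=zo, CASE=mi, ASPECT=em, GRD=vo:
underlying: esar-ip-te-se-li
1. e -> o, i -> u / B C0 _: fires at position(s) 5: esarupteseli
2. 0 -> a / C _ C: inserts after position(s) 6: esarupateseli
surface: esarupateseli

cell NUM=ta, CASE=ak, ASPECT=mi, GRD=ib:
underlying: esar-ft-i-me-a
1. e -> o, i -> u / B C0 _: fires at position(s) 7: esarftumea
2. 0 -> a / C _ C: inserts after position(s) 4, 5: esarafatumea
surface: esarafatumea


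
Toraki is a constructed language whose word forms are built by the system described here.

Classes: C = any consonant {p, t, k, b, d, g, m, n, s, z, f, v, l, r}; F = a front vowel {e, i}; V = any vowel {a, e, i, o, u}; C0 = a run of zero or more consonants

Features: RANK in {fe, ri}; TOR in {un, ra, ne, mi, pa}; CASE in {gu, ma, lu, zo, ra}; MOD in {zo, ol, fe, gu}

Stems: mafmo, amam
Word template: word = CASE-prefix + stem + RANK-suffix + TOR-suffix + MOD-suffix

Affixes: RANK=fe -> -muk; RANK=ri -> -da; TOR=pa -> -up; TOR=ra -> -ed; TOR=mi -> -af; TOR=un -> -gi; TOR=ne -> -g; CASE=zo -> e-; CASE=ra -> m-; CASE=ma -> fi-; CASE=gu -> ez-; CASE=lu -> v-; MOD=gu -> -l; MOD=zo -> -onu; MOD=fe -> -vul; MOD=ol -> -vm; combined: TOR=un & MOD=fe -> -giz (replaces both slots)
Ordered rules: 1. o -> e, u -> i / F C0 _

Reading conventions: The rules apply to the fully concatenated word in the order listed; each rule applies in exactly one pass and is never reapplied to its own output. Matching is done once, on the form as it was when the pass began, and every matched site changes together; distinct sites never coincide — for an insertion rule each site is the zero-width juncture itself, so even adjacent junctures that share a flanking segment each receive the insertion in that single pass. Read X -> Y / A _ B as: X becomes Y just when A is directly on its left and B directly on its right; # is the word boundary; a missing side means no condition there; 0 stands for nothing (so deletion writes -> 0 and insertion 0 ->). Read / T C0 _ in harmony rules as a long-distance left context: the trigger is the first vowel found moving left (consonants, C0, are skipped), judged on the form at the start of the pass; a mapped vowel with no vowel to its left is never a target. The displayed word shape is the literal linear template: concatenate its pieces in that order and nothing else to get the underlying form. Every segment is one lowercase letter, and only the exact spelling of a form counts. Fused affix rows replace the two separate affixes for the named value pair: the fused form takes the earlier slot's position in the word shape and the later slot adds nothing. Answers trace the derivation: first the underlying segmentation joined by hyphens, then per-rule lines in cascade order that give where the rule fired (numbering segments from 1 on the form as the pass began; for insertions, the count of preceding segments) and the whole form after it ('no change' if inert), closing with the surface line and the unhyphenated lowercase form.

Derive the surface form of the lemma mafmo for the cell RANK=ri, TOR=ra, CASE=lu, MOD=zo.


underlying: v-mafmo-da-ed-onu
1. o -> e, u -> i / F C0 _: fires at position(s) 11: vmafmodaedenu
surface: vmafmodaedenu


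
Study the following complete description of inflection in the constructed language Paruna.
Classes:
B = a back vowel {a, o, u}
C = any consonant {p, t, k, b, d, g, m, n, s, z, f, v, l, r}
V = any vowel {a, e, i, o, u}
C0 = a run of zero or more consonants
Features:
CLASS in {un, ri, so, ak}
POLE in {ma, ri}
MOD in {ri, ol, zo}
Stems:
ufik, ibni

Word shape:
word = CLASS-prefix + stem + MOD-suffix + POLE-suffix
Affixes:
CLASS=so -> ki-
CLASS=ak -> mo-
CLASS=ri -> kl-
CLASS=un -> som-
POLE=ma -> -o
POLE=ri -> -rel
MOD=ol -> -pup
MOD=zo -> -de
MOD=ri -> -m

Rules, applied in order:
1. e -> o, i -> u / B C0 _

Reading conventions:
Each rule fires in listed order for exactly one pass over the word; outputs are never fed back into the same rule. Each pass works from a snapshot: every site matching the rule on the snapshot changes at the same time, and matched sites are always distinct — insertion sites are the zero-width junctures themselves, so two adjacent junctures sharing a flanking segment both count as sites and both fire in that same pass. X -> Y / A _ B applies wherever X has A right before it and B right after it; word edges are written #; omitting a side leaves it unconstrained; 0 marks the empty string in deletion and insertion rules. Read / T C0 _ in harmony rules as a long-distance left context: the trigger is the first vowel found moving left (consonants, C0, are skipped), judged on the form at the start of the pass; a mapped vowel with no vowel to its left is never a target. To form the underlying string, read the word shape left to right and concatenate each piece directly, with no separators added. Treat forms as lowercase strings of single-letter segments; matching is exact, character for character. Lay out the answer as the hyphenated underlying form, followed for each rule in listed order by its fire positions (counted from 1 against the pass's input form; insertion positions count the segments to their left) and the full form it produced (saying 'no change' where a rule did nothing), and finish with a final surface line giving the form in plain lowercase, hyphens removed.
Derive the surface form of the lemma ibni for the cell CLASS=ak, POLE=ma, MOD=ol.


underlying: mo-ibni-pup-o
1. e -> o, i -> u / B C0 _: fires at position(s) 3: moubnipupo
surface: moubnipupo


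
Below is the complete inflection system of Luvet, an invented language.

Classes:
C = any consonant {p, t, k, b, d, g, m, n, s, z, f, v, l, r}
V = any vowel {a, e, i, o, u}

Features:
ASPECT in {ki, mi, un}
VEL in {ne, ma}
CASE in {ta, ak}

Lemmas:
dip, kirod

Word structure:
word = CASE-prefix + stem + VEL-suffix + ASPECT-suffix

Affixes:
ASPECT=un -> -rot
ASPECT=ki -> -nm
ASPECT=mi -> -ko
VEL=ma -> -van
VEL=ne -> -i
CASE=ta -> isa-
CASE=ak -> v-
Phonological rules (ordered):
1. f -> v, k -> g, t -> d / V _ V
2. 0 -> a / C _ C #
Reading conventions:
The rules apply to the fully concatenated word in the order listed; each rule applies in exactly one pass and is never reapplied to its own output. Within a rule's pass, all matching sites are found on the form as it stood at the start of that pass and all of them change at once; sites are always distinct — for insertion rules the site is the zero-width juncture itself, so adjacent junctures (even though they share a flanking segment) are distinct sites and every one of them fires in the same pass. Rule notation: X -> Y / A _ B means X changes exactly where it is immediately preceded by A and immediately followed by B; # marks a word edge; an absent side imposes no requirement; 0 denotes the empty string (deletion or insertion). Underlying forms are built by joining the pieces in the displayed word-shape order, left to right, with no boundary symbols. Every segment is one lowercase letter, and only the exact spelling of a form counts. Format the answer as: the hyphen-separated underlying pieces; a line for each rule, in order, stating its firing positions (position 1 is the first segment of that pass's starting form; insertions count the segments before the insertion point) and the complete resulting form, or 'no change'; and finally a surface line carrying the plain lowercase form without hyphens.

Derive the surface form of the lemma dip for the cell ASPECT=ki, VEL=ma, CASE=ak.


underlying: v-dip-van-nm
1. f -> v, k -> g, t -> d / V _ V: no change
2. 0 -> a / C _ C #: inserts after position(s) 8: vdipvannam
surface: vdipvannam


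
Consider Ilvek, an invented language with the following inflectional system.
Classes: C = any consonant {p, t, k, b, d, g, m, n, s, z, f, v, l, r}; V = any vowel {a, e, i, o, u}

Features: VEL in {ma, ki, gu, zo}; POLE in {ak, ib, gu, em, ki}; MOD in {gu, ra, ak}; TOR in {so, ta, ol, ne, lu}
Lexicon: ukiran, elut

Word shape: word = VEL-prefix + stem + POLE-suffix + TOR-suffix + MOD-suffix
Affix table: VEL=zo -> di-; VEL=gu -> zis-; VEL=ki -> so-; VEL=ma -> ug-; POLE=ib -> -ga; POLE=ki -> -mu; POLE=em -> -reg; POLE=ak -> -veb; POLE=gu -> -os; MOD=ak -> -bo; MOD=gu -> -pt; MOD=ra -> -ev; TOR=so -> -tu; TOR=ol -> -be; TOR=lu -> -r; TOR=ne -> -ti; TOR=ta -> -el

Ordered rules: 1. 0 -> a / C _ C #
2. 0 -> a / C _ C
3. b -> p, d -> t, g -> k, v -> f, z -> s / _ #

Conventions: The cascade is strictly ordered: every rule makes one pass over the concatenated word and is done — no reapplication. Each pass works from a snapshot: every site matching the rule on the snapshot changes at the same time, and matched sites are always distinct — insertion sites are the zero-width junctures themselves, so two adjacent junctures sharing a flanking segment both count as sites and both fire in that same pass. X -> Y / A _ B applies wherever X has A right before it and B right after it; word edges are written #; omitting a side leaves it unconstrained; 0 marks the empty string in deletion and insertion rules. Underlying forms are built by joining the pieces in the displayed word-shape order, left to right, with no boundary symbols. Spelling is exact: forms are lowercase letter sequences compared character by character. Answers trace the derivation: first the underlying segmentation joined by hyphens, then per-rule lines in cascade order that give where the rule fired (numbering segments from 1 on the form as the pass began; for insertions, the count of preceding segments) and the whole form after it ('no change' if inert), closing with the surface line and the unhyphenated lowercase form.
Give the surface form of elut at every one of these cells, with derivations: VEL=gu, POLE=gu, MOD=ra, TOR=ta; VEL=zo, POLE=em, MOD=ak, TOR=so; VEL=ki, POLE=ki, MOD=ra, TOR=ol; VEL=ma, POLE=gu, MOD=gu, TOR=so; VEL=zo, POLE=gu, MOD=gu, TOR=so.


cell VEL=gu, POLE=gu, MOD=ra, TOR=ta:
underlying: zis-elut-os-el-ev
1. 0 -> a / C _ C #: no change
2. 0 -> a / C _ C: no change
3. b -> p, d -> t, g -> k, v -> f, z -> s / _ #: fires at position(s) 13: ziselutoselef
surface: ziselutoselef

cell VEL=zo, POLE=em, MOD=ak, TOR=so:
underlying: di-elut-reg-tu-bo
1. 0 -> a / C _ C #: no change
2. 0 -> a / C _ C: inserts after position(s) 6, 9: dielutaregatubo
3. b -> p, d -> t, g -> k, v -> f, z -> s / _ #: no change
surface: dielutaregatubo

cell VEL=ki, POLE=ki, MOD=ra, TOR=ol:
underlying: so-elut-mu-be-ev
1. 0 -> a / C _ C #: no change
2. 0 -> a / C _ C: inserts after position(s) 6: soelutamubeev
3. b -> p, d -> t, g -> k, v -> f, z -> s / _ #: fires at position(s) 13: soelutamubeef
surface: soelutamubeef

cell VEL=ma, POLE=gu, MOD=gu, TOR=so:
underlying: ug-elut-os-tu-pt
1. 0 -> a / C _ C #: inserts after position(s) 11: ugelutostupat
2. 0 -> a / C _ C: inserts after position(s) 8: ugelutosatupat
3. b -> p, d -> t, g -> k, v -> f, z -> s / _ #: no change
surface: ugelutosatupat

cell VEL=zo, POLE=gu, MOD=gu, TOR=so:
underlying: di-elut-os-tu-pt
1. 0 -> a / C _ C #: inserts after position(s) 11: dielutostupat
2. 0 -> a / C _ C: inserts after position(s) 8: dielutosatupat
3. b -> p, d -> t, g -> k, v -> f, z -> s / _ #: no change
surface: dielutosatupat


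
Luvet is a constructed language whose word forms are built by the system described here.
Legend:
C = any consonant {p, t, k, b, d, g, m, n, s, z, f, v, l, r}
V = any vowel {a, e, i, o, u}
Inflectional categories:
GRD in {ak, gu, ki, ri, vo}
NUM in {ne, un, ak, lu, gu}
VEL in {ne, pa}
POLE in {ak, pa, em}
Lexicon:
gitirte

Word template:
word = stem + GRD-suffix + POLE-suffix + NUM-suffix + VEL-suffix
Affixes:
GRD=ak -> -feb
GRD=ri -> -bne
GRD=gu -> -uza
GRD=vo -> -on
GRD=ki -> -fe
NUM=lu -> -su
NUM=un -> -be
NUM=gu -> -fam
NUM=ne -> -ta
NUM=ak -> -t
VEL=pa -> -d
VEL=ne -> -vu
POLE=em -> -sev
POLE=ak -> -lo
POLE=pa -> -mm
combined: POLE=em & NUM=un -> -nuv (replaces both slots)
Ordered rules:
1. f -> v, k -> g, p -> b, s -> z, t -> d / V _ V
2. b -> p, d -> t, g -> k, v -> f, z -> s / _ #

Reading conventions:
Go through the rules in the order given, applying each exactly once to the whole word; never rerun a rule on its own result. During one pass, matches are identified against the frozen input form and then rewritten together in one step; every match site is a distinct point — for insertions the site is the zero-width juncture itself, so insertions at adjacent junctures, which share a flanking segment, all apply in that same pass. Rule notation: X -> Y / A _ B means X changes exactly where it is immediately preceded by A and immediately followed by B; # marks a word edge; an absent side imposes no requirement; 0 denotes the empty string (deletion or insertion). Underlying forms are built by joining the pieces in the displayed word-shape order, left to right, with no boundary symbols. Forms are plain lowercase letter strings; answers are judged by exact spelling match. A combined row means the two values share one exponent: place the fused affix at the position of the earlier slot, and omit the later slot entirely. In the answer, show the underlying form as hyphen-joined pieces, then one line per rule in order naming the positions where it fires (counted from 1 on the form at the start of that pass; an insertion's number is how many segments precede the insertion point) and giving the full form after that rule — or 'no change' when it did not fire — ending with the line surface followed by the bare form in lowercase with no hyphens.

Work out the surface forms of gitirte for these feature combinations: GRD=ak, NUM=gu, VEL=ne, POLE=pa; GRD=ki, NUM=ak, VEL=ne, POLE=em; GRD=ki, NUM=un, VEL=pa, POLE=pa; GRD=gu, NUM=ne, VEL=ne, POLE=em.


cell GRD=ak, NUM=gu, VEL=ne, POLE=pa:
underlying: gitirte-feb-mm-fam-vu
1. f -> v, k -> g, p -> b, s -> z, t -> d / V _ V: fires at position(s) 3, 8: gidirtevebmmfamvu
2. b -> p, d -> t, g -> k, v -> f, z -> s / _ #: no change
surface: gidirtevebmmfamvu

cell GRD=ki, NUM=ak, VEL=ne, POLE=em:
underlying: gitirte-fe-sev-t-vu
1. f -> v, k -> g, p -> b, s -> z, t -> d / V _ V: fires at position(s) 3, 8, 10: gidirtevezevtvu
2. b -> p, d -> t, g -> k, v -> f, z -> s / _ #: no change
surface: gidirtevezevtvu

cell GRD=ki, NUM=un, VEL=pa, POLE=pa:
underlying: gitirte-fe-mm-be-d
1. f -> v, k -> g, p -> b, s -> z, t -> d / V _ V: fires at position(s) 3, 8: gidirtevemmbed
2. b -> p, d -> t, g -> k, v -> f, z -> s / _ #: fires at position(s) 14: gidirtevemmbet
surface: gidirtevemmbet

cell GRD=gu, NUM=ne, VEL=ne, POLE=em:
underlying: gitirte-uza-sev-ta-vu
1. f -> v, k -> g, p -> b, s -> z, t -> d / V _ V: fires at position(s) 3, 11: gidirteuzazevtavu
2. b -> p, d -> t, g -> k, v -> f, z -> s / _ #: no change
surface: gidirteuzazevtavu


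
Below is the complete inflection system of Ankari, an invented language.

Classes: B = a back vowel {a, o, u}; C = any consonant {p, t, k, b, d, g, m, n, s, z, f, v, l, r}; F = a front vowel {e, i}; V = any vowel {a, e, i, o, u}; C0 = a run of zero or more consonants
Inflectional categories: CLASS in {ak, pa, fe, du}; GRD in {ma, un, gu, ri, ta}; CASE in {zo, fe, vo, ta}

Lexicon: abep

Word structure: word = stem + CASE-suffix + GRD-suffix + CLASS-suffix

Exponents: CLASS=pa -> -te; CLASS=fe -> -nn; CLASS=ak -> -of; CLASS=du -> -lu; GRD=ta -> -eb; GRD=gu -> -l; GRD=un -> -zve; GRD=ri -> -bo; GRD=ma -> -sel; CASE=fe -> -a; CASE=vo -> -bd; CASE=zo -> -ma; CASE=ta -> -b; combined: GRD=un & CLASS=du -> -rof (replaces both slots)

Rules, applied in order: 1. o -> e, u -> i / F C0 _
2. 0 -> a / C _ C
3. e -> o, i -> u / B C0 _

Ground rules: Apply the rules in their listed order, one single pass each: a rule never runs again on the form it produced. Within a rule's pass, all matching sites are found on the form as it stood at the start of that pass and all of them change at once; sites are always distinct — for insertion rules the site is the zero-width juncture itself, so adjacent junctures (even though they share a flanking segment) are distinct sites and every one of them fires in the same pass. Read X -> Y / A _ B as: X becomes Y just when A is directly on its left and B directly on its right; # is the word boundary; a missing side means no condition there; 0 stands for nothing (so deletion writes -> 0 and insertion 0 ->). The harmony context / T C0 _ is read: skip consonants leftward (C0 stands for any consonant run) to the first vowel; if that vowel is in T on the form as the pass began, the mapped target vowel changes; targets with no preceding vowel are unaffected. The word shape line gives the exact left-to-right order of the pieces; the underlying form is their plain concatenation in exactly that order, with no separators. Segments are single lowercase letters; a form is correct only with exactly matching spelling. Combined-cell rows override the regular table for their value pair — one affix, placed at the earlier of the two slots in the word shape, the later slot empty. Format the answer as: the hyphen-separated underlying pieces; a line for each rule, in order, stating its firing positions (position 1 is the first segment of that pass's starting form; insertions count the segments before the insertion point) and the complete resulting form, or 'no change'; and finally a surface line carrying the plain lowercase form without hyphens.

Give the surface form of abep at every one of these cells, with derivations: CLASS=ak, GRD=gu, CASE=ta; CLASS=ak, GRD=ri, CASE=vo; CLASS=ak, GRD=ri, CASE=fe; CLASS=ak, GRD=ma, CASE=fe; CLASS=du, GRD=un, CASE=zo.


cell CLASS=ak, GRD=gu, CASE=ta:
underlying: abep-b-l-of
1. o -> e, u -> i / F C0 _: fires at position(s) 7: abepblef
2. 0 -> a / C _ C: inserts after position(s) 4, 5: abepabalef
3. e -> o, i -> u / B C0 _: fires at position(s) 3, 9: abopabalof
surface: abopabalof

cell CLASS=ak, GRD=ri, CASE=vo:
underlying: abep-bd-bo-of
1. o -> e, u -> i / F C0 _: fires at position(s) 8: abepbdbeof
2. 0 -> a / C _ C: inserts after position(s) 4, 5, 6: abepabadabeof
3. e -> o, i -> u / B C0 _: fires at position(s) 3, 11: abopabadaboof
surface: abopabadaboof

cell CLASS=ak, GRD=ri, CASE=fe:
underlying: abep-a-bo-of
1. o -> e, u -> i / F C0 _: no change
2. 0 -> a / C _ C: no change
3. e -> o, i -> u / B C0 _: fires at position(s) 3: abopaboof
surface: abopaboof

cell CLASS=ak, GRD=ma, CASE=fe:
underlying: abep-a-sel-of
1. o -> e, u -> i / F C0 _: fires at position(s) 9: abepaselef
2. 0 -> a / C _ C: no change
3. e -> o, i -> u / B C0 _: fires at position(s) 3, 7: abopasolef
surface: abopasolef

cell CLASS=du, GRD=un, CASE=zo:
underlying: abep-ma-rof
1. o -> e, u -> i / F C0 _: no change
2. 0 -> a / C _ C: inserts after position(s) 4: abepamarof
3. e -> o, i -> u / B C0 _: fires at position(s) 3: abopamarof
surface: abopamarof


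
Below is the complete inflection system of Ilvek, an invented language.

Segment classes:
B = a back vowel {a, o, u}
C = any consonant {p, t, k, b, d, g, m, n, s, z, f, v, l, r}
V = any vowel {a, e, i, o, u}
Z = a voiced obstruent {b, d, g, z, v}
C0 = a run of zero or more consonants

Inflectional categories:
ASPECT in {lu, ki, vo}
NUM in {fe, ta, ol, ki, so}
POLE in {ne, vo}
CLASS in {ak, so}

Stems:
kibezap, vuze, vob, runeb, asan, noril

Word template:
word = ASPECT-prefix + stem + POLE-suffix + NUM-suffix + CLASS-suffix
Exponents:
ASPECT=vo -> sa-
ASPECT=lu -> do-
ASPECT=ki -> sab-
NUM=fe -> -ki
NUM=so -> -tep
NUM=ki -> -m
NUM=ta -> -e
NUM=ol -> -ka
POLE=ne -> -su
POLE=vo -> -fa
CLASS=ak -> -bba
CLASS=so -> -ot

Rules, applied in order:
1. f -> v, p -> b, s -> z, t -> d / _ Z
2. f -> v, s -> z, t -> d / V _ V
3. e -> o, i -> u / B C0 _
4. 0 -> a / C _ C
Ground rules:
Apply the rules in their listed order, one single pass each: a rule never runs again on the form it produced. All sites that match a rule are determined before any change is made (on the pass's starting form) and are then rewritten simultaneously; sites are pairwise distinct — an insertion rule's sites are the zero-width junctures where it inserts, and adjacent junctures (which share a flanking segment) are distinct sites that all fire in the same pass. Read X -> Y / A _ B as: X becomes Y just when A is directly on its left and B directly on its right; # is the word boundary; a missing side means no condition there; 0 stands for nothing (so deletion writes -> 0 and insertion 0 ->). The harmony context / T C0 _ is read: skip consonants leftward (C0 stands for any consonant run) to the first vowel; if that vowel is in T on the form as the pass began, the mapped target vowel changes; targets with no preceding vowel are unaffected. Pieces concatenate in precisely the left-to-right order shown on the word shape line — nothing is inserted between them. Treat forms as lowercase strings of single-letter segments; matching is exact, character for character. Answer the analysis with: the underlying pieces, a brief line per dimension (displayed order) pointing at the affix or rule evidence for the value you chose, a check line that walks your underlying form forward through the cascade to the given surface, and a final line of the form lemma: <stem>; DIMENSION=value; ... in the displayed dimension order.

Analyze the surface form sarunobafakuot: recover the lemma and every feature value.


underlying: sa-runeb-fa-ki-ot
ASPECT=vo - signalled by the affix sa-
NUM=fe - signalled by the affix -ki
POLE=vo - signalled by the affix -fa
CLASS=so - signalled by the affix -ot
check: sarunebfakiot -> sarunebfakiot -> sarunebfakiot -> sarunobfakuot -> sarunobafakuot
lemma: runeb; ASPECT=vo; NUM=fe; POLE=vo; CLASS=so


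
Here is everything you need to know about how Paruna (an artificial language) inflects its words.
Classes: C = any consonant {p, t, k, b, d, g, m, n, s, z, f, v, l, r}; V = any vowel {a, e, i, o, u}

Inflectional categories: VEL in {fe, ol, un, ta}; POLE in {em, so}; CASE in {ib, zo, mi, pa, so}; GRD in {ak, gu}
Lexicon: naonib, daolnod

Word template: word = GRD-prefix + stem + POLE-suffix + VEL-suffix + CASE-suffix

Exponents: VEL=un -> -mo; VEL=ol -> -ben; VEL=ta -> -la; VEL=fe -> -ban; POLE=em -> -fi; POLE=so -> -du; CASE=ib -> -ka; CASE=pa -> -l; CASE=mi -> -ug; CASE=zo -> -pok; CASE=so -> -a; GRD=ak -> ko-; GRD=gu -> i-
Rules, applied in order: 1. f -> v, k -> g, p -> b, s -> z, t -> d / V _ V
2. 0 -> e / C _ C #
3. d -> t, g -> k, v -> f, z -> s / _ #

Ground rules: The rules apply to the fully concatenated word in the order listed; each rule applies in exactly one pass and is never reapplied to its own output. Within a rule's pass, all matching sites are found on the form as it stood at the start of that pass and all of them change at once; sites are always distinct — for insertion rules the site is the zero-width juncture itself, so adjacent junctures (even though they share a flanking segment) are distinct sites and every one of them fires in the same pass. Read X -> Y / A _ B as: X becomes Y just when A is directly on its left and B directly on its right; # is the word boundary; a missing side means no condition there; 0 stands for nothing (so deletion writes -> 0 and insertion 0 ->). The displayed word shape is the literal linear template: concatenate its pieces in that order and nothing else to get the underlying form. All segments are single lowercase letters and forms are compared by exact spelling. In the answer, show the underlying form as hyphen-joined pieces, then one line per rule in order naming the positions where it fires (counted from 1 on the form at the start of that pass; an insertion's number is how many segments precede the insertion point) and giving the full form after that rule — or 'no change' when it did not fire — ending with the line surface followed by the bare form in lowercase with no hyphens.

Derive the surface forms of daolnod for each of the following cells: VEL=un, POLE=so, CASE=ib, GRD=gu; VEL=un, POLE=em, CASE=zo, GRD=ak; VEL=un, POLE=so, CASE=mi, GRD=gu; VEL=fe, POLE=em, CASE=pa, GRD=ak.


cell VEL=un, POLE=so, CASE=ib, GRD=gu:
underlying: i-daolnod-du-mo-ka
1. f -> v, k -> g, p -> b, s -> z, t -> d / V _ V: fires at position(s) 13: idaolnoddumoga
2. 0 -> e / C _ C #: no change
3. d -> t, g -> k, v -> f, z -> s / _ #: no change
surface: idaolnoddumoga

cell VEL=un, POLE=em, CASE=zo, GRD=ak:
underlying: ko-daolnod-fi-mo-pok
1. f -> v, k -> g, p -> b, s -> z, t -> d / V _ V: fires at position(s) 14: kodaolnodfimobok
2. 0 -> e / C _ C #: no change
3. d -> t, g -> k, v -> f, z -> s / _ #: no change
surface: kodaolnodfimobok

cell VEL=un, POLE=so, CASE=mi, GRD=gu:
underlying: i-daolnod-du-mo-ug
1. f -> v, k -> g, p -> b, s -> z, t -> d / V _ V: no change
2. 0 -> e / C _ C #: no change
3. d -> t, g -> k, v -> f, z -> s / _ #: fires at position(s) 14: idaolnoddumouk
surface: idaolnoddumouk

cell VEL=fe, POLE=em, CASE=pa, GRD=ak:
underlying: ko-daolnod-fi-ban-l
1. f -> v, k -> g, p -> b, s -> z, t -> d / V _ V: no change
2. 0 -> e / C _ C #: inserts after position(s) 14: kodaolnodfibanel
3. d -> t, g -> k, v -> f, z -> s / _ #: no change
surface: kodaolnodfibanel


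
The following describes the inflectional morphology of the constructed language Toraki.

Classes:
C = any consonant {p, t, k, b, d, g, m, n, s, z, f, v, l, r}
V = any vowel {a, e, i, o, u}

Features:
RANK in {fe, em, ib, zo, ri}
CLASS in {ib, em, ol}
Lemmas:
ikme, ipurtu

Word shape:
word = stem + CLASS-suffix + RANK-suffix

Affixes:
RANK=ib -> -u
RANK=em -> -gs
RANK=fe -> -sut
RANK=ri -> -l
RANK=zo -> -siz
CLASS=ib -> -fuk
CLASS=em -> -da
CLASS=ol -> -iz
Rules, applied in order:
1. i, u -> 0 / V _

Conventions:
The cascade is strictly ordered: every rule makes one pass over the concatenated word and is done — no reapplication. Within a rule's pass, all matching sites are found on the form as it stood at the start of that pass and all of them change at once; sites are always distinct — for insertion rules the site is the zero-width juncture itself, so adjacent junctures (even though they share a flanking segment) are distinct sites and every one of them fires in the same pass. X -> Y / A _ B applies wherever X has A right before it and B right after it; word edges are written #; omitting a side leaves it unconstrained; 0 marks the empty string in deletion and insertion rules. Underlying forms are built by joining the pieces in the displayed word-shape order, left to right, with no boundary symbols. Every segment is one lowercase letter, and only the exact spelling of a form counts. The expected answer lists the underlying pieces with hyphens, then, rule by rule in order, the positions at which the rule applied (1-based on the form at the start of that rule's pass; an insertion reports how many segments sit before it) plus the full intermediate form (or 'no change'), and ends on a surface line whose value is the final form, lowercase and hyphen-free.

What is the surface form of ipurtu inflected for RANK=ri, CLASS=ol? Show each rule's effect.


underlying: ipurtu-iz-l
1. i, u -> 0 / V _: fires at position(s) 7: ipurtuzl
surface: ipurtuzl


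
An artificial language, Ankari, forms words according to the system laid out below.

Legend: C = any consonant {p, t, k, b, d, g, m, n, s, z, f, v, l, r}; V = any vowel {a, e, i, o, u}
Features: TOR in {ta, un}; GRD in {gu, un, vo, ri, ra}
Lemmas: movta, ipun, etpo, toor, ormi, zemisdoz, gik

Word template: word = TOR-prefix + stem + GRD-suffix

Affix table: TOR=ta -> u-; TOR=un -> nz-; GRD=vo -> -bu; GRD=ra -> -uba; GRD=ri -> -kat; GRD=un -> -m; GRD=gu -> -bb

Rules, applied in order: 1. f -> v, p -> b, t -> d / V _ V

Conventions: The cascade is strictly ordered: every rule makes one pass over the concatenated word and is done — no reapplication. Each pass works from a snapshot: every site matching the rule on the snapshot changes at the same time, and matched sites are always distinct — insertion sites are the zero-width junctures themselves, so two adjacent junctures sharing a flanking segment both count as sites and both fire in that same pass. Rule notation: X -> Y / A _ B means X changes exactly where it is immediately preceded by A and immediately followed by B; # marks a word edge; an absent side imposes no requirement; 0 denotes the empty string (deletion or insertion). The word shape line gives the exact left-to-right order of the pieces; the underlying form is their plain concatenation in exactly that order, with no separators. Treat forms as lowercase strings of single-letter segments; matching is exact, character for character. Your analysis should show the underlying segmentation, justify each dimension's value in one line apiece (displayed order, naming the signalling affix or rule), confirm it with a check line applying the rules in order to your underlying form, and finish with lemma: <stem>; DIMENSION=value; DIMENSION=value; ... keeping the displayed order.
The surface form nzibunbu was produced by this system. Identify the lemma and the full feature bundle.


underlying: nz-ipun-bu
TOR=un - signalled by the affix nz-
GRD=vo - signalled by the affix -bu
check: nzipunbu -> nzibunbu
lemma: ipun; TOR=un; GRD=vo


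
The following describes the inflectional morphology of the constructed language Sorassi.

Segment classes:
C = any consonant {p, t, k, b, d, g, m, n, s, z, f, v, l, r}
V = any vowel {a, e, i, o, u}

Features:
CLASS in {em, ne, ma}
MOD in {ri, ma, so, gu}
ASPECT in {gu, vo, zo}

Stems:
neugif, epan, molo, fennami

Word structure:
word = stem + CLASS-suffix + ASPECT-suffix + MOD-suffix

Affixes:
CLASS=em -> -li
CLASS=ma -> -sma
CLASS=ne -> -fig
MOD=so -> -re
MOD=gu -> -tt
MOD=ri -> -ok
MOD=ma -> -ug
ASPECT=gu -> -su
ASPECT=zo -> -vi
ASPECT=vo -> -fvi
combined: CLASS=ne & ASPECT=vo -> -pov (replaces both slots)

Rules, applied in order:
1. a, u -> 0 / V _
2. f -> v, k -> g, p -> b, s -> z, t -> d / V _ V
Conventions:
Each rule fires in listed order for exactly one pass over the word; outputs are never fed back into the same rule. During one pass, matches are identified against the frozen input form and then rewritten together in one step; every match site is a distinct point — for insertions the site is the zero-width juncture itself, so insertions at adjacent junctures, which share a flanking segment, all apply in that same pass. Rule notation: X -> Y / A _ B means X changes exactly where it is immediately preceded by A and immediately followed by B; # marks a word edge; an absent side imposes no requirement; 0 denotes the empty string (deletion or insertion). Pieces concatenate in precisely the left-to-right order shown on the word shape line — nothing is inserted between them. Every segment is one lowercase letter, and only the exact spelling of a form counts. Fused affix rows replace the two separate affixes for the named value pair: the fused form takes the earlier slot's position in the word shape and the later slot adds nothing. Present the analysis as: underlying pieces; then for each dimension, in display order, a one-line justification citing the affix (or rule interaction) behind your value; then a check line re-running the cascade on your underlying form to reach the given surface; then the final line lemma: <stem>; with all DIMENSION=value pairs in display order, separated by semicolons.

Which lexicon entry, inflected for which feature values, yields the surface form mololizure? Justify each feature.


underlying: molo-li-su-re
CLASS=em - signalled by the affix -li
MOD=so - signalled by the affix -re
ASPECT=gu - signalled by the affix -su
check: mololisure -> mololisure -> mololizure
lemma: molo; CLASS=em; MOD=so; ASPECT=gu


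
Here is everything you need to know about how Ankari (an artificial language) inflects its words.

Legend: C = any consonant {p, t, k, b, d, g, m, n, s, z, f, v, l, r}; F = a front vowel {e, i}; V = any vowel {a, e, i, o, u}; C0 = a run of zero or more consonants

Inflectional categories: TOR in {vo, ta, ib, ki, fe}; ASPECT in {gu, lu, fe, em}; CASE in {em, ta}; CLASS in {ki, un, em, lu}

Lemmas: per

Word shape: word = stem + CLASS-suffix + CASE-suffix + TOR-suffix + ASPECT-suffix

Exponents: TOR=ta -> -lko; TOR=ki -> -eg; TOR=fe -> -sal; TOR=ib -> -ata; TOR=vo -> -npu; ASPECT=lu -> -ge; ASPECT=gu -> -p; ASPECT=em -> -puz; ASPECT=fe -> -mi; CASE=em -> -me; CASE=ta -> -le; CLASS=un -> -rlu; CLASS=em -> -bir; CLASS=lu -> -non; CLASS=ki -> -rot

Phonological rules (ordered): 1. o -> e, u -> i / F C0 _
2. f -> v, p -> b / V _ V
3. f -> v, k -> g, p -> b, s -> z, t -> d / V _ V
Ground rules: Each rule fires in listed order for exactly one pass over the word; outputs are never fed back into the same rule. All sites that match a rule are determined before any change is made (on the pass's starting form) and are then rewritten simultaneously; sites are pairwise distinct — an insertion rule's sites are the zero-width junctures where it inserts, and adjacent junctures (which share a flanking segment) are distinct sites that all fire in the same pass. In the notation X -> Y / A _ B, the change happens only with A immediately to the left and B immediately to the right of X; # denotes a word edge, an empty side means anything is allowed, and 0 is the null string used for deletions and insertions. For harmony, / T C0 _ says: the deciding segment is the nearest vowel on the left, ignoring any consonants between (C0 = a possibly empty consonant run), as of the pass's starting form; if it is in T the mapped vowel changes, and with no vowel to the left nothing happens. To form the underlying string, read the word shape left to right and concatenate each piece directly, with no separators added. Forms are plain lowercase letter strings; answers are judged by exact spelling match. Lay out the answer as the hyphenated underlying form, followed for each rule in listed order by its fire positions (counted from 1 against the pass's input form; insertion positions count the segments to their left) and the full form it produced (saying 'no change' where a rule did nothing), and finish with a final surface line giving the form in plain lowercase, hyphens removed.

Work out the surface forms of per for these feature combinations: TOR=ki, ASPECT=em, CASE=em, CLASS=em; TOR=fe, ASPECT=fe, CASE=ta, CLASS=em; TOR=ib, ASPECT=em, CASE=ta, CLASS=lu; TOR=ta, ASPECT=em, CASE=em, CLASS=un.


cell TOR=ki, ASPECT=em, CASE=em, CLASS=em:
underlying: per-bir-me-eg-puz
1. o -> e, u -> i / F C0 _: fires at position(s) 12: perbirmeegpiz
2. f -> v, p -> b / V _ V: no change
3. f -> v, k -> g, p -> b, s -> z, t -> d / V _ V: no change
surface: perbirmeegpiz

cell TOR=fe, ASPECT=fe, CASE=ta, CLASS=em:
underlying: per-bir-le-sal-mi
1. o -> e, u -> i / F C0 _: no change
2. f -> v, p -> b / V _ V: no change
3. f -> v, k -> g, p -> b, s -> z, t -> d / V _ V: fires at position(s) 9: perbirlezalmi
surface: perbirlezalmi

cell TOR=ib, ASPECT=em, CASE=ta, CLASS=lu:
underlying: per-non-le-ata-puz
1. o -> e, u -> i / F C0 _: fires at position(s) 5: pernenleatapuz
2. f -> v, p -> b / V _ V: fires at position(s) 12: pernenleatabuz
3. f -> v, k -> g, p -> b, s -> z, t -> d / V _ V: fires at position(s) 10: pernenleadabuz
surface: pernenleadabuz

cell TOR=ta, ASPECT=em, CASE=em, CLASS=un:
underlying: per-rlu-me-lko-puz
1. o -> e, u -> i / F C0 _: fires at position(s) 6, 11: perrlimelkepuz
2. f -> v, p -> b / V _ V: fires at position(s) 12: perrlimelkebuz
3. f -> v, k -> g, p -> b, s -> z, t -> d / V _ V: no change
surface: perrlimelkebuz


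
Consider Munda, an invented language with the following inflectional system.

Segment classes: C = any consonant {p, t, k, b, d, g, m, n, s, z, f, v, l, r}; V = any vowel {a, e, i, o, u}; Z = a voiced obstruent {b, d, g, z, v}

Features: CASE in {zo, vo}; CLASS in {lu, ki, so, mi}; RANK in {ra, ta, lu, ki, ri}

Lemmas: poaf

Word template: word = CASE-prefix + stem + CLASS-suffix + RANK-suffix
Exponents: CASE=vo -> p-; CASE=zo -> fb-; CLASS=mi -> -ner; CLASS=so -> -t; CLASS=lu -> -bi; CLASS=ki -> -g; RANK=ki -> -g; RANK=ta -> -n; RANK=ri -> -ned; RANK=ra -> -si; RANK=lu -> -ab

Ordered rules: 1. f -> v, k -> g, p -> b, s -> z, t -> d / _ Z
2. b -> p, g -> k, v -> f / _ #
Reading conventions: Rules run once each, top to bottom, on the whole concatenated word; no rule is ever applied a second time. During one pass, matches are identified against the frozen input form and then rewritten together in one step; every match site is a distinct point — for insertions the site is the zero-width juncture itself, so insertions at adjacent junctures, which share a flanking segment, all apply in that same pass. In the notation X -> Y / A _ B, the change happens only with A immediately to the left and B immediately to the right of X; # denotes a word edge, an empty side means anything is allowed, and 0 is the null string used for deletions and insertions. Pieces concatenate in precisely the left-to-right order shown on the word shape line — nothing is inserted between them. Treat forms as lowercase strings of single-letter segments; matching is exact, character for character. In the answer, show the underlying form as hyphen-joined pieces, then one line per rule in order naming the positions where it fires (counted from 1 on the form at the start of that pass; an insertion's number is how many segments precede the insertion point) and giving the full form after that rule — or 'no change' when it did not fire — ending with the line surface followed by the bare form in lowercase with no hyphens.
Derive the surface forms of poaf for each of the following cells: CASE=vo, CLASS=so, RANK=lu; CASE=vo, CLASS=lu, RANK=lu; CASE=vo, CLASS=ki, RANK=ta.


cell CASE=vo, CLASS=so, RANK=lu:
underlying: p-poaf-t-ab
1. f -> v, k -> g, p -> b, s -> z, t -> d / _ Z: no change
2. b -> p, g -> k, v -> f / _ #: fires at position(s) 8: ppoaftap
surface: ppoaftap

cell CASE=vo, CLASS=lu, RANK=lu:
underlying: p-poaf-bi-ab
1. f -> v, k -> g, p -> b, s -> z, t -> d / _ Z: fires at position(s) 5: ppoavbiab
2. b -> p, g -> k, v -> f / _ #: fires at position(s) 9: ppoavbiap
surface: ppoavbiap

cell CASE=vo, CLASS=ki, RANK=ta:
underlying: p-poaf-g-n
1. f -> v, k -> g, p -> b, s -> z, t -> d / _ Z: fires at position(s) 5: ppoavgn
2. b -> p, g -> k, v -> f / _ #: no change
surface: ppoavgn
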